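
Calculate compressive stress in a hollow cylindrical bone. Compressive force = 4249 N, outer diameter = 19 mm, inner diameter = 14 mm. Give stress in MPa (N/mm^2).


A = pi*(r_o^2 - r_i^2)
r_o = 9.5 mm, r_i = 7 mm
A = 129.591 mm^2
sigma = F/A = 4249 / 129.591
sigma = 32.79 MPa


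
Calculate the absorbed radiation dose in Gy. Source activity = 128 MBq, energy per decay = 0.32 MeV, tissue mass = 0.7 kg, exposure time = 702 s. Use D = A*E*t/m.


A = 128 MBq = 1.2800e+08 Bq
E = 0.32 MeV = 5.1264e-14 J
D = A*E*t/m = 1.2800e+08*5.1264e-14*702/0.7
D = 0.006581 Gy


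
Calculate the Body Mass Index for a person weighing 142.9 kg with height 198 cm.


BMI = weight / height^2
height = 198 cm = 1.98 m
BMI = 142.9 / 1.98^2
BMI = 36.45 kg/m^2


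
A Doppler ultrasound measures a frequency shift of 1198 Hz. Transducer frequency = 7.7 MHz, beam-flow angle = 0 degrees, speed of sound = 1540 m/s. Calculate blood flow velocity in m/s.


v = fd * c / (2 * f0 * cos(theta))
v = 1198 * 1540 / (2 * 7.7000e+06 * cos(0))
v = 0.1198 m/s


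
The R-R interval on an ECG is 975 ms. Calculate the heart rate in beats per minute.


HR = 60 / RR_interval(s)
RR = 975 ms = 0.975 s
HR = 60 / 0.975 = 61.54 bpm


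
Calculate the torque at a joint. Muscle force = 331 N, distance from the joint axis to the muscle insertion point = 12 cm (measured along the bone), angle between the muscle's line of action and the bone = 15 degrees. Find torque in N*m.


Torque = F * d * sin(theta)   (moment arm = d*sin(theta))
d = 12 cm = 0.12 m
Torque = 331 * 0.12 * sin(15)
Torque = 10.28 N*m


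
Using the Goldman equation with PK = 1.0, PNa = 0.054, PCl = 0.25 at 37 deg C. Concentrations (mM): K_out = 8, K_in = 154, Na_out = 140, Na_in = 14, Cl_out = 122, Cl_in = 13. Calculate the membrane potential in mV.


Vm = (RT/F)*ln((PK*Ko + PNa*Nao + PCl*Cli)/(PK*Ki + PNa*Nai + PCl*Clo))
Numer = 18.81, Denom = 185.256
Vm = -61.13 mV


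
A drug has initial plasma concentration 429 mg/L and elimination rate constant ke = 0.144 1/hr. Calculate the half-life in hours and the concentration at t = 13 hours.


t_half = ln(2) / ke = 0.693147 / 0.144 = 4.814 hr
C(t) = C0 * exp(-ke*t) = 429 * exp(-0.144*13)
C(13) = 65.99 mg/L


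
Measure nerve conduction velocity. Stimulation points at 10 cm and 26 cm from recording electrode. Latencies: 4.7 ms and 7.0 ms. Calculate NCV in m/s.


Distance = (26 - 10) / 100 = 0.16 m
dt = (7.0 - 4.7) / 1000 = 0.0023 s
NCV = dist / dt = 69.57 m/s


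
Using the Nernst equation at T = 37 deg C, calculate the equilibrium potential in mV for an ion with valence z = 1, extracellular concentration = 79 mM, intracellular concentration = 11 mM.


E = (RT/(zF)) * ln(C_out/C_in)
T = 37 + 273.15 = 310.15 K
E = (8.314 * 310.15 / (1 * 96485)) * ln(79/11)
E = 52.69 mV


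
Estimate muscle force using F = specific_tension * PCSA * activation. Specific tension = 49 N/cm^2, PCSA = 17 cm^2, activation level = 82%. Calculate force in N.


F = sigma * PCSA * activation
F = 49 * 17 * 0.82
F = 683.1 N


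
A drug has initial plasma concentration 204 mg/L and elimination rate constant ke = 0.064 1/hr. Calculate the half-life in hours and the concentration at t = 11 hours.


t_half = ln(2) / ke = 0.693147 / 0.064 = 10.83 hr
C(t) = C0 * exp(-ke*t) = 204 * exp(-0.064*11)
C(11) = 100.9 mg/L


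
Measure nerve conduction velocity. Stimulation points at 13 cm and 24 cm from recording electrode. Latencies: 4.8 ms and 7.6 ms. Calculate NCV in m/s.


Distance = (24 - 13) / 100 = 0.11 m
dt = (7.6 - 4.8) / 1000 = 0.0028 s
NCV = dist / dt = 39.29 m/s


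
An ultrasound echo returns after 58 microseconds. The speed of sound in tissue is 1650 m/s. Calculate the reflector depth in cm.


depth = c * t / 2
t = 58 us = 5.8000e-05 s
depth = 1650 * 5.8000e-05 / 2
depth = 0.04785 m = 4.785 cm


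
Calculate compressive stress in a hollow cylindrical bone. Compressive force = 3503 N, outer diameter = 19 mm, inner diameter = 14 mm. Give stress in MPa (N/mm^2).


A = pi*(r_o^2 - r_i^2)
r_o = 9.5 mm, r_i = 7 mm
A = 129.591 mm^2
sigma = F/A = 3503 / 129.591
sigma = 27.03 MPa


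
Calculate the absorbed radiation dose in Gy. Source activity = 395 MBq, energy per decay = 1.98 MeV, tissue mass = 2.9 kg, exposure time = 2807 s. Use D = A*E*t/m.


A = 395 MBq = 3.9500e+08 Bq
E = 1.98 MeV = 3.17196e-13 J
D = A*E*t/m = 3.9500e+08*3.17196e-13*2807/2.9
D = 0.1213 Gy


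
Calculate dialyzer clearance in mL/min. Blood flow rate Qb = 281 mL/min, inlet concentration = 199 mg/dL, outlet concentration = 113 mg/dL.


K = Qb * (Cb_in - Cb_out) / Cb_in
K = 281 * (199 - 113) / 199
K = 121.4 mL/min


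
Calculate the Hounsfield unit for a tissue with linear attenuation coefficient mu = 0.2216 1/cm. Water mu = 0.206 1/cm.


HU = ((mu_tissue - mu_water) / mu_water) * 1000
HU = ((0.2216 - 0.206) / 0.206) * 1000
HU = 75.73


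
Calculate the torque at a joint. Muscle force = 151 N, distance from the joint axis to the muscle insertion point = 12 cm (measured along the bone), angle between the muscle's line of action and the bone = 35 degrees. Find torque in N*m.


Torque = F * d * sin(theta)   (moment arm = d*sin(theta))
d = 12 cm = 0.12 m
Torque = 151 * 0.12 * sin(35)
Torque = 10.39 N*m


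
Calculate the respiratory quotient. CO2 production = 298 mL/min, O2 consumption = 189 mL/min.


RQ = VCO2 / VO2
RQ = 298 / 189
RQ = 1.577


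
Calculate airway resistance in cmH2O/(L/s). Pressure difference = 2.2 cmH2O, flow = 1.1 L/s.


R = dP / flow
R = 2.2 / 1.1
R = 2 cmH2O/(L/s)


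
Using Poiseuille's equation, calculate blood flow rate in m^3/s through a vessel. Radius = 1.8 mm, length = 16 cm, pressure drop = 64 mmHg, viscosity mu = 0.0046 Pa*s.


Q = pi*r^4*dP / (8*mu*L)
r = 0.0018 m, L = 0.16 m
dP = 64 mmHg = 8532.608 Pa
Q = 4.7792e-05 m^3/s


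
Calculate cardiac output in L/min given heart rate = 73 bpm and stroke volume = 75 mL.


CO = HR * SV
CO = 73 * 75 / 1000
CO = 5.475 L/min


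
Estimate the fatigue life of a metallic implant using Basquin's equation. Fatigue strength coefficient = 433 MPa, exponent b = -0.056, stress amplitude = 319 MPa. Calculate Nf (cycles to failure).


sigma_a = sigma_f' * (2Nf)^b
2Nf = (sigma_a/sigma_f')^(1/b)
2Nf = (319/433)^(1/-0.056)
2Nf = 234.20335
Nf = 117.1


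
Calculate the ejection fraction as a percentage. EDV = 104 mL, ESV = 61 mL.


SV = EDV - ESV = 104 - 61 = 43 mL
EF = SV/EDV * 100 = 43/104 * 100
EF = 41.35%


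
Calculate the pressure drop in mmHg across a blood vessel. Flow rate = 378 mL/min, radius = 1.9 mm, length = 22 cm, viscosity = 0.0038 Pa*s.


dP = 8*mu*L*Q / (pi*r^4)
Q = 378 mL/min = 6.3e-06 m^3/s
dP = 1029.14 Pa = 1029.14 / 133.322 mmHg = 7.719 mmHg


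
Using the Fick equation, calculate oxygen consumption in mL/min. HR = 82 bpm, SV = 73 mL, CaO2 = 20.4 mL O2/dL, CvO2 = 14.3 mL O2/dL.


CO = HR*SV = 82*73/1000 = 5.986 L/min
a-v O2 diff = 20.4 - 14.3 = 6.1 mL/dL
VO2 = CO * (CaO2-CvO2) * 10 dL/L
VO2 = 5.986 * 6.1 * 10
VO2 = 365.1 mL/min


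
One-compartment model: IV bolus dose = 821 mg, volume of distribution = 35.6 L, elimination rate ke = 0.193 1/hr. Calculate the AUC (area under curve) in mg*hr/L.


C0 = Dose/Vd = 821/35.6 = 23.0618 mg/L
AUC = C0/ke = 23.0618/0.193
AUC = 119.5 mg*hr/L


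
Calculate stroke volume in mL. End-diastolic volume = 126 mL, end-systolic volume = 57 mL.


SV = EDV - ESV
SV = 126 - 57
SV = 69 mL


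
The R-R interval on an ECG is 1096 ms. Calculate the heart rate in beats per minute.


HR = 60 / RR_interval(s)
RR = 1096 ms = 1.096 s
HR = 60 / 1.096 = 54.74 bpm


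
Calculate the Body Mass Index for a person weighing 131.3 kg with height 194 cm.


BMI = weight / height^2
height = 194 cm = 1.94 m
BMI = 131.3 / 1.94^2
BMI = 34.89 kg/m^2


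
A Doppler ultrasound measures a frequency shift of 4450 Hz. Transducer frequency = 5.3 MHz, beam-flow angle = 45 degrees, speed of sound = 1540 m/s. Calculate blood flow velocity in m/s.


v = fd * c / (2 * f0 * cos(theta))
v = 4450 * 1540 / (2 * 5.3000e+06 * cos(45))
v = 0.9143 m/s


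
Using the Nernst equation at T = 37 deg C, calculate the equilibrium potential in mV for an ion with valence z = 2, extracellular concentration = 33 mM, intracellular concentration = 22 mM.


E = (RT/(zF)) * ln(C_out/C_in)
T = 37 + 273.15 = 310.15 K
E = (8.314 * 310.15 / (2 * 96485)) * ln(33/22)
E = 5.418 mV


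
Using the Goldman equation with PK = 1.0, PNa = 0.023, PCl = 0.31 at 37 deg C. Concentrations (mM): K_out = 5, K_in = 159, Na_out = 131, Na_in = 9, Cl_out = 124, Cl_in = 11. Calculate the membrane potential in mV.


Vm = (RT/F)*ln((PK*Ko + PNa*Nao + PCl*Cli)/(PK*Ki + PNa*Nai + PCl*Clo))
Numer = 11.423, Denom = 197.647
Vm = -76.19 mV


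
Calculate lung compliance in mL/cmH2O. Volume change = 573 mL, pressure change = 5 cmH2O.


C = dV / dP
C = 573 / 5
C = 114.6 mL/cmH2O


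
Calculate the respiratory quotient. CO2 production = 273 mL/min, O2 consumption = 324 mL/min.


RQ = VCO2 / VO2
RQ = 273 / 324
RQ = 0.8426


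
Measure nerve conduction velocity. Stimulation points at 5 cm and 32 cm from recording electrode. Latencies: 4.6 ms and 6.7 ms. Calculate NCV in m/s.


Distance = (32 - 5) / 100 = 0.27 m
dt = (6.7 - 4.6) / 1000 = 0.0021 s
NCV = dist / dt = 128.6 m/s


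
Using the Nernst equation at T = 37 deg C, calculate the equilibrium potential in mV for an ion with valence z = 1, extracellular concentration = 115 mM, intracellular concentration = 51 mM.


E = (RT/(zF)) * ln(C_out/C_in)
T = 37 + 273.15 = 310.15 K
E = (8.314 * 310.15 / (1 * 96485)) * ln(115/51)
E = 21.73 mV


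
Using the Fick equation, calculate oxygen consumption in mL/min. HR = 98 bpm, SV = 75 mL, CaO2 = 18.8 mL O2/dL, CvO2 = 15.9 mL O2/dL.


CO = HR*SV = 98*75/1000 = 7.35 L/min
a-v O2 diff = 18.8 - 15.9 = 2.9 mL/dL
VO2 = CO * (CaO2-CvO2) * 10 dL/L
VO2 = 7.35 * 2.9 * 10
VO2 = 213.2 mL/min


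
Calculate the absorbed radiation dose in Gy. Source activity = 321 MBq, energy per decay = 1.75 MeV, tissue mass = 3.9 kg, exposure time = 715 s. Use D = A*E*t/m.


A = 321 MBq = 3.2100e+08 Bq
E = 1.75 MeV = 2.8035e-13 J
D = A*E*t/m = 3.2100e+08*2.8035e-13*715/3.9
D = 0.0165 Gy


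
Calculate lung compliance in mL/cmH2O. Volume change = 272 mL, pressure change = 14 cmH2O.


C = dV / dP
C = 272 / 14
C = 19.43 mL/cmH2O


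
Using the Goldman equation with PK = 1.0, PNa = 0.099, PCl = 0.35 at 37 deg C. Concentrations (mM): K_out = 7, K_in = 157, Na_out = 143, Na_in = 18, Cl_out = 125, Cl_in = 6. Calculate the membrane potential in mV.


Vm = (RT/F)*ln((PK*Ko + PNa*Nao + PCl*Cli)/(PK*Ki + PNa*Nai + PCl*Clo))
Numer = 23.257, Denom = 202.532
Vm = -57.84 mV


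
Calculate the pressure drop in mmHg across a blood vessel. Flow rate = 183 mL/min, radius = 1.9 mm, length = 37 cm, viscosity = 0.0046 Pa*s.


dP = 8*mu*L*Q / (pi*r^4)
Q = 183 mL/min = 3.05e-06 m^3/s
dP = 1014.34 Pa = 1014.34 / 133.322 mmHg = 7.608 mmHg


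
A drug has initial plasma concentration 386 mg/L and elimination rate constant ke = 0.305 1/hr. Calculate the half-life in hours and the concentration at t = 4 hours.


t_half = ln(2) / ke = 0.693147 / 0.305 = 2.273 hr
C(t) = C0 * exp(-ke*t) = 386 * exp(-0.305*4)
C(4) = 114 mg/L


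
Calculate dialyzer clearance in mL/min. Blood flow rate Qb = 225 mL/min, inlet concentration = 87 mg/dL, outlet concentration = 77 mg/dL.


K = Qb * (Cb_in - Cb_out) / Cb_in
K = 225 * (87 - 77) / 87
K = 25.86 mL/min


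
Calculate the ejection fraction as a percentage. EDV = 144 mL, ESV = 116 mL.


SV = EDV - ESV = 144 - 116 = 28 mL
EF = SV/EDV * 100 = 28/144 * 100
EF = 19.44%


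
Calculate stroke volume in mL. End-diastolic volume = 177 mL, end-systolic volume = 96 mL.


SV = EDV - ESV
SV = 177 - 96
SV = 81 mL


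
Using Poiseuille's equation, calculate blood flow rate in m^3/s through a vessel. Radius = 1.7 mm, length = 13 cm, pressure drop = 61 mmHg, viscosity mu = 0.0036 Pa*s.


Q = pi*r^4*dP / (8*mu*L)
r = 0.0017 m, L = 0.13 m
dP = 61 mmHg = 8132.642 Pa
Q = 5.6996e-05 m^3/s


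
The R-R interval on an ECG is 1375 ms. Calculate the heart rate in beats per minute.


HR = 60 / RR_interval(s)
RR = 1375 ms = 1.375 s
HR = 60 / 1.375 = 43.64 bpm


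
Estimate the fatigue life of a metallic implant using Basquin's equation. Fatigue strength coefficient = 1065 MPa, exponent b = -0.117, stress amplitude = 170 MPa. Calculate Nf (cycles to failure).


sigma_a = sigma_f' * (2Nf)^b
2Nf = (sigma_a/sigma_f')^(1/b)
2Nf = (170/1065)^(1/-0.117)
2Nf = 6473169.5
Nf = 3.2366e+06


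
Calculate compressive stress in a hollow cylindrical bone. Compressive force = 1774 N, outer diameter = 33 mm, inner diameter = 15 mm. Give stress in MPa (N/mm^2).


A = pi*(r_o^2 - r_i^2)
r_o = 16.5 mm, r_i = 7.5 mm
A = 678.584 mm^2
sigma = F/A = 1774 / 678.584
sigma = 2.614 MPa


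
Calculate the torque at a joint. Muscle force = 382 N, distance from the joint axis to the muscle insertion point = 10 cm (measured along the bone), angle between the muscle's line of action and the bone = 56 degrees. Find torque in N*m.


Torque = F * d * sin(theta)   (moment arm = d*sin(theta))
d = 10 cm = 0.1 m
Torque = 382 * 0.1 * sin(56)
Torque = 31.67 N*m


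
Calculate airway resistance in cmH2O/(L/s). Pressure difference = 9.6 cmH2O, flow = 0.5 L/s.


R = dP / flow
R = 9.6 / 0.5
R = 19.2 cmH2O/(L/s)


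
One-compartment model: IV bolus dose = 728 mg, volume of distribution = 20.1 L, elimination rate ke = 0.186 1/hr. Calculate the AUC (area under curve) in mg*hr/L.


C0 = Dose/Vd = 728/20.1 = 36.2189 mg/L
AUC = C0/ke = 36.2189/0.186
AUC = 194.7 mg*hr/L


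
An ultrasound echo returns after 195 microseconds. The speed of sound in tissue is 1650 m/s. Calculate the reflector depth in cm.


depth = c * t / 2
t = 195 us = 1.9500e-04 s
depth = 1650 * 1.9500e-04 / 2
depth = 0.160875 m = 16.0875 cm


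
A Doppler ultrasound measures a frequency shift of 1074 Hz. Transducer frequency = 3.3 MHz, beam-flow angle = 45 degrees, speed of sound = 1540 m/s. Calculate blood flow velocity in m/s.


v = fd * c / (2 * f0 * cos(theta))
v = 1074 * 1540 / (2 * 3.3000e+06 * cos(45))
v = 0.3544 m/s


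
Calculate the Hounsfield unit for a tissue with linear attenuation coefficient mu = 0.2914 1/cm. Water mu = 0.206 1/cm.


HU = ((mu_tissue - mu_water) / mu_water) * 1000
HU = ((0.2914 - 0.206) / 0.206) * 1000
HU = 414.6


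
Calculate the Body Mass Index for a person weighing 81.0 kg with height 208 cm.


BMI = weight / height^2
height = 208 cm = 2.08 m
BMI = 81.0 / 2.08^2
BMI = 18.72 kg/m^2


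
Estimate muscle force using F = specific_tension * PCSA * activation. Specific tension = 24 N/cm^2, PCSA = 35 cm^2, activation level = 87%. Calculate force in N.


F = sigma * PCSA * activation
F = 24 * 35 * 0.87
F = 730.8 N


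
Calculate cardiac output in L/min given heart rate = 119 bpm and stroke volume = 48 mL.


CO = HR * SV
CO = 119 * 48 / 1000
CO = 5.712 L/min


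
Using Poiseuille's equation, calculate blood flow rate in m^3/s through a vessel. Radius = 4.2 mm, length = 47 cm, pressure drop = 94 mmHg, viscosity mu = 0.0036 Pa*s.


Q = pi*r^4*dP / (8*mu*L)
r = 0.0042 m, L = 0.47 m
dP = 94 mmHg = 12532.268 Pa
Q = 9.0508e-04 m^3/s


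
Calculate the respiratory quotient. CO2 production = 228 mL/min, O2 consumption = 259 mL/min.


RQ = VCO2 / VO2
RQ = 228 / 259
RQ = 0.8803


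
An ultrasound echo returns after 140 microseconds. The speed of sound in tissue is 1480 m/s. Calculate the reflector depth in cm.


depth = c * t / 2
t = 140 us = 1.4000e-04 s
depth = 1480 * 1.4000e-04 / 2
depth = 0.1036 m = 10.36 cm


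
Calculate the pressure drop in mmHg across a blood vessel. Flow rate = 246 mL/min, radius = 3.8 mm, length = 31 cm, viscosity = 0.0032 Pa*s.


dP = 8*mu*L*Q / (pi*r^4)
Q = 246 mL/min = 4.1e-06 m^3/s
dP = 49.6708 Pa = 49.6708 / 133.322 mmHg = 0.3726 mmHg


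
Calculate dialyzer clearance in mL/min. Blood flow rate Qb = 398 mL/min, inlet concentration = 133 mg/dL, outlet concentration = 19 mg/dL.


K = Qb * (Cb_in - Cb_out) / Cb_in
K = 398 * (133 - 19) / 133
K = 341.1 mL/min


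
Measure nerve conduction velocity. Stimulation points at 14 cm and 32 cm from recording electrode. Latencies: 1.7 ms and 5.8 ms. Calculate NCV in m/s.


Distance = (32 - 14) / 100 = 0.18 m
dt = (5.8 - 1.7) / 1000 = 0.0041 s
NCV = dist / dt = 43.9 m/s


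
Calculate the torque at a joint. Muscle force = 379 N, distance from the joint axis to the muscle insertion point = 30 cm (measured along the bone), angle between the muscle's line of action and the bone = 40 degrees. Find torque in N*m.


Torque = F * d * sin(theta)   (moment arm = d*sin(theta))
d = 30 cm = 0.3 m
Torque = 379 * 0.3 * sin(40)
Torque = 73.08 N*m


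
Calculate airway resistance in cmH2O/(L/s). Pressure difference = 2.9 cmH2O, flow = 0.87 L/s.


R = dP / flow
R = 2.9 / 0.87
R = 3.333 cmH2O/(L/s)


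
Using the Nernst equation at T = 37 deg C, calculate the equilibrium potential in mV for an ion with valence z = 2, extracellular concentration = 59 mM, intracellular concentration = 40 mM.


E = (RT/(zF)) * ln(C_out/C_in)
T = 37 + 273.15 = 310.15 K
E = (8.314 * 310.15 / (2 * 96485)) * ln(59/40)
E = 5.193 mV


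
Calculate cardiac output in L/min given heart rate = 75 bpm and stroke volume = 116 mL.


CO = HR * SV
CO = 75 * 116 / 1000
CO = 8.7 L/min


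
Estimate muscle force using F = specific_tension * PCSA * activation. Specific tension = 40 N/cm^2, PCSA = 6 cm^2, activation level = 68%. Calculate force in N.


F = sigma * PCSA * activation
F = 40 * 6 * 0.68
F = 163.2 N


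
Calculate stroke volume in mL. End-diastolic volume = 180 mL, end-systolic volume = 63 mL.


SV = EDV - ESV
SV = 180 - 63
SV = 117 mL


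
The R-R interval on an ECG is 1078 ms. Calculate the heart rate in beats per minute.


HR = 60 / RR_interval(s)
RR = 1078 ms = 1.078 s
HR = 60 / 1.078 = 55.66 bpm


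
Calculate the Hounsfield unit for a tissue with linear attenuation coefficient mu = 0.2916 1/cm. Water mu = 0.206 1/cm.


HU = ((mu_tissue - mu_water) / mu_water) * 1000
HU = ((0.2916 - 0.206) / 0.206) * 1000
HU = 415.5


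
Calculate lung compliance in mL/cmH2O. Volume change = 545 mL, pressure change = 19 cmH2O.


C = dV / dP
C = 545 / 19
C = 28.68 mL/cmH2O


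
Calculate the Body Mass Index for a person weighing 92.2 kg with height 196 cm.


BMI = weight / height^2
height = 196 cm = 1.96 m
BMI = 92.2 / 1.96^2
BMI = 24 kg/m^2


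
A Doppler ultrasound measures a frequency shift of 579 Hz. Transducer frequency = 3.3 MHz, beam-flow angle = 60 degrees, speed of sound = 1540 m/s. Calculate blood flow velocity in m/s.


v = fd * c / (2 * f0 * cos(theta))
v = 579 * 1540 / (2 * 3.3000e+06 * cos(60))
v = 0.2702 m/s


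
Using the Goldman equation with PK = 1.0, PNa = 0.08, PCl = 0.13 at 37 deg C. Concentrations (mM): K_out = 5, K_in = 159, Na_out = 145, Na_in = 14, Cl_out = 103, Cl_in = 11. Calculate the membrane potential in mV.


Vm = (RT/F)*ln((PK*Ko + PNa*Nao + PCl*Cli)/(PK*Ki + PNa*Nai + PCl*Clo))
Numer = 18.03, Denom = 173.51
Vm = -60.51 mV


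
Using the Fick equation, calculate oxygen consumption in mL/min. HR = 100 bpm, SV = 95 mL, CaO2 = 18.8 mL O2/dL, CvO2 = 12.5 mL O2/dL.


CO = HR*SV = 100*95/1000 = 9.5 L/min
a-v O2 diff = 18.8 - 12.5 = 6.3 mL/dL
VO2 = CO * (CaO2-CvO2) * 10 dL/L
VO2 = 9.5 * 6.3 * 10
VO2 = 598.5 mL/min


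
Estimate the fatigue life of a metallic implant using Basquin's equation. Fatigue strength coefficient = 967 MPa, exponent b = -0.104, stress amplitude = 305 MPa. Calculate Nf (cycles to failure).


sigma_a = sigma_f' * (2Nf)^b
2Nf = (sigma_a/sigma_f')^(1/b)
2Nf = (305/967)^(1/-0.104)
2Nf = 65845.384
Nf = 3.292e+04


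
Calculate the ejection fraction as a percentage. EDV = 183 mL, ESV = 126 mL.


SV = EDV - ESV = 183 - 126 = 57 mL
EF = SV/EDV * 100 = 57/183 * 100
EF = 31.15%


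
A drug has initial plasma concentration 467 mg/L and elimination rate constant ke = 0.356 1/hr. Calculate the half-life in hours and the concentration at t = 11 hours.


t_half = ln(2) / ke = 0.693147 / 0.356 = 1.947 hr
C(t) = C0 * exp(-ke*t) = 467 * exp(-0.356*11)
C(11) = 9.303 mg/L


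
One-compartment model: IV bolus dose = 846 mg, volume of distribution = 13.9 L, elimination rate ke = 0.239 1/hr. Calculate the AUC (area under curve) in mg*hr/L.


C0 = Dose/Vd = 846/13.9 = 60.8633 mg/L
AUC = C0/ke = 60.8633/0.239
AUC = 254.7 mg*hr/L


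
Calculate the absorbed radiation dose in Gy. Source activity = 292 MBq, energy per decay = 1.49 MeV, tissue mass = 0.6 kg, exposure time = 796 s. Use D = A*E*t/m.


A = 292 MBq = 2.9200e+08 Bq
E = 1.49 MeV = 2.38698e-13 J
D = A*E*t/m = 2.9200e+08*2.38698e-13*796/0.6
D = 0.09247 Gy


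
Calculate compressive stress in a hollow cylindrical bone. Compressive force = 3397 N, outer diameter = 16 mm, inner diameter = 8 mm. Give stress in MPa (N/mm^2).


A = pi*(r_o^2 - r_i^2)
r_o = 8 mm, r_i = 4 mm
A = 150.796 mm^2
sigma = F/A = 3397 / 150.796
sigma = 22.53 MPa


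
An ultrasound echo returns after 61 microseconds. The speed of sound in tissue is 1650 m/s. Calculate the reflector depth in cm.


depth = c * t / 2
t = 61 us = 6.1000e-05 s
depth = 1650 * 6.1000e-05 / 2
depth = 0.050325 m = 5.0325 cm


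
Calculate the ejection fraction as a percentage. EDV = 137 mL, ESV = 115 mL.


SV = EDV - ESV = 137 - 115 = 22 mL
EF = SV/EDV * 100 = 22/137 * 100
EF = 16.06%


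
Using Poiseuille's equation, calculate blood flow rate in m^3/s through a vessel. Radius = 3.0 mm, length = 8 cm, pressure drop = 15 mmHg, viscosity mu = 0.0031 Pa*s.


Q = pi*r^4*dP / (8*mu*L)
r = 0.003 m, L = 0.08 m
dP = 15 mmHg = 1999.83 Pa
Q = 2.5650e-04 m^3/s


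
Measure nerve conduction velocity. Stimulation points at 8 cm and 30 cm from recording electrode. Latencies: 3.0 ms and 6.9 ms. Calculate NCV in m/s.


Distance = (30 - 8) / 100 = 0.22 m
dt = (6.9 - 3.0) / 1000 = 0.0039 s
NCV = dist / dt = 56.41 m/s


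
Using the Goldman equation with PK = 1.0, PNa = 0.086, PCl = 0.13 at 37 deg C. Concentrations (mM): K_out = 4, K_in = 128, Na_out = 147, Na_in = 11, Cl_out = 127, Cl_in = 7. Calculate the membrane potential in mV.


Vm = (RT/F)*ln((PK*Ko + PNa*Nao + PCl*Cli)/(PK*Ki + PNa*Nai + PCl*Clo))
Numer = 17.552, Denom = 145.456
Vm = -56.52 mV


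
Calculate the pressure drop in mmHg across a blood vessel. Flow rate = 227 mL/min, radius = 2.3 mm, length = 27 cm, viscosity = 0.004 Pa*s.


dP = 8*mu*L*Q / (pi*r^4)
Q = 227 mL/min = 3.78333e-06 m^3/s
dP = 371.815 Pa = 371.815 / 133.322 mmHg = 2.789 mmHg


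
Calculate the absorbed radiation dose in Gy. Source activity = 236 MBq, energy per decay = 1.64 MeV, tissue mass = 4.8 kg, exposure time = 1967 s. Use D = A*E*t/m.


A = 236 MBq = 2.3600e+08 Bq
E = 1.64 MeV = 2.62728e-13 J
D = A*E*t/m = 2.3600e+08*2.62728e-13*1967/4.8
D = 0.02541 Gy


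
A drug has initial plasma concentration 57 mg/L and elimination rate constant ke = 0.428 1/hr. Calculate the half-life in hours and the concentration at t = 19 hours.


t_half = ln(2) / ke = 0.693147 / 0.428 = 1.62 hr
C(t) = C0 * exp(-ke*t) = 57 * exp(-0.428*19)
C(19) = 0.01676 mg/L


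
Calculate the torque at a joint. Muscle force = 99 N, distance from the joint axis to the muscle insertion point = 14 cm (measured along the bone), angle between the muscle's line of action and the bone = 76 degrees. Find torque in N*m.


Torque = F * d * sin(theta)   (moment arm = d*sin(theta))
d = 14 cm = 0.14 m
Torque = 99 * 0.14 * sin(76)
Torque = 13.45 N*m


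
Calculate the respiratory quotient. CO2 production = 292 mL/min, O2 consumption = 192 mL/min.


RQ = VCO2 / VO2
RQ = 292 / 192
RQ = 1.521


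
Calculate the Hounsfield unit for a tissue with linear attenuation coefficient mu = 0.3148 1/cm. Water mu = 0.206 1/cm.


HU = ((mu_tissue - mu_water) / mu_water) * 1000
HU = ((0.3148 - 0.206) / 0.206) * 1000
HU = 528.2


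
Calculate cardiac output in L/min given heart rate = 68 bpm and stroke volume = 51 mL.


CO = HR * SV
CO = 68 * 51 / 1000
CO = 3.468 L/min


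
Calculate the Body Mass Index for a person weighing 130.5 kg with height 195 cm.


BMI = weight / height^2
height = 195 cm = 1.95 m
BMI = 130.5 / 1.95^2
BMI = 34.32 kg/m^2


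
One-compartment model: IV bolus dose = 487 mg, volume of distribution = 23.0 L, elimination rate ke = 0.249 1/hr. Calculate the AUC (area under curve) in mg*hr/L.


C0 = Dose/Vd = 487/23.0 = 21.1739 mg/L
AUC = C0/ke = 21.1739/0.249
AUC = 85.04 mg*hr/L


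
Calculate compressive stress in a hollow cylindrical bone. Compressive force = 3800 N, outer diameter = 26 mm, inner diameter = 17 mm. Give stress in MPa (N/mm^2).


A = pi*(r_o^2 - r_i^2)
r_o = 13 mm, r_i = 8.5 mm
A = 303.949 mm^2
sigma = F/A = 3800 / 303.949
sigma = 12.5 MPa


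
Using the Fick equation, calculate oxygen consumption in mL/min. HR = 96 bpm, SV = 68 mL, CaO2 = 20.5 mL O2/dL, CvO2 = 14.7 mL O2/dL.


CO = HR*SV = 96*68/1000 = 6.528 L/min
a-v O2 diff = 20.5 - 14.7 = 5.8 mL/dL
VO2 = CO * (CaO2-CvO2) * 10 dL/L
VO2 = 6.528 * 5.8 * 10
VO2 = 378.6 mL/min


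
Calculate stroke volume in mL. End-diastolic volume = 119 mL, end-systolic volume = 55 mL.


SV = EDV - ESV
SV = 119 - 55
SV = 64 mL


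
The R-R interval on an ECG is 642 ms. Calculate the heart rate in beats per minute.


HR = 60 / RR_interval(s)
RR = 642 ms = 0.642 s
HR = 60 / 0.642 = 93.46 bpm


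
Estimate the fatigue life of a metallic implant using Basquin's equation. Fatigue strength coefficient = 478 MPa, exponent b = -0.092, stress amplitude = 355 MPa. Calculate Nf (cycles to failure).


sigma_a = sigma_f' * (2Nf)^b
2Nf = (sigma_a/sigma_f')^(1/b)
2Nf = (355/478)^(1/-0.092)
2Nf = 25.371308
Nf = 12.69


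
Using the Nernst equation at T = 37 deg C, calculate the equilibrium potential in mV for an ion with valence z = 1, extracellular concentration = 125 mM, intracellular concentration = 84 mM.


E = (RT/(zF)) * ln(C_out/C_in)
T = 37 + 273.15 = 310.15 K
E = (8.314 * 310.15 / (1 * 96485)) * ln(125/84)
E = 10.62 mV


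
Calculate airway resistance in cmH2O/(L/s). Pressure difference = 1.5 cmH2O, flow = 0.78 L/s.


R = dP / flow
R = 1.5 / 0.78
R = 1.923 cmH2O/(L/s)


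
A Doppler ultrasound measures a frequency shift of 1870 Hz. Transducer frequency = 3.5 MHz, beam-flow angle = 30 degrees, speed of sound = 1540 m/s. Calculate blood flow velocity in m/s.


v = fd * c / (2 * f0 * cos(theta))
v = 1870 * 1540 / (2 * 3.5000e+06 * cos(30))
v = 0.475 m/s


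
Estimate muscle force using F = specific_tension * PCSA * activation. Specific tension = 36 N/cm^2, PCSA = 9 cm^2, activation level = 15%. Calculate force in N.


F = sigma * PCSA * activation
F = 36 * 9 * 0.15
F = 48.6 N


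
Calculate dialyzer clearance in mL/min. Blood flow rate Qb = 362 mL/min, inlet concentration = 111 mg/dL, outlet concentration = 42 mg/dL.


K = Qb * (Cb_in - Cb_out) / Cb_in
K = 362 * (111 - 42) / 111
K = 225 mL/min


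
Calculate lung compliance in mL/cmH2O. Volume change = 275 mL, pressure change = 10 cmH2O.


C = dV / dP
C = 275 / 10
C = 27.5 mL/cmH2O


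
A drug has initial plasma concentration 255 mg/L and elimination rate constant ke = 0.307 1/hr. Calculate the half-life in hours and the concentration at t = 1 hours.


t_half = ln(2) / ke = 0.693147 / 0.307 = 2.258 hr
C(t) = C0 * exp(-ke*t) = 255 * exp(-0.307*1)
C(1) = 187.6 mg/L


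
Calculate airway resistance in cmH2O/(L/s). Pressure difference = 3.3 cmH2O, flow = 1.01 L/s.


R = dP / flow
R = 3.3 / 1.01
R = 3.267 cmH2O/(L/s)


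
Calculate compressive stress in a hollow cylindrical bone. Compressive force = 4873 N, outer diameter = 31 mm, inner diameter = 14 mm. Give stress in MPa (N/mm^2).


A = pi*(r_o^2 - r_i^2)
r_o = 15.5 mm, r_i = 7 mm
A = 600.83 mm^2
sigma = F/A = 4873 / 600.83
sigma = 8.11 MPa


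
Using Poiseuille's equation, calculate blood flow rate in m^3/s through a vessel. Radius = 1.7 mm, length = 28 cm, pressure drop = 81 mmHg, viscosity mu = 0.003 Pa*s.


Q = pi*r^4*dP / (8*mu*L)
r = 0.0017 m, L = 0.28 m
dP = 81 mmHg = 10799.082 Pa
Q = 4.2166e-05 m^3/s


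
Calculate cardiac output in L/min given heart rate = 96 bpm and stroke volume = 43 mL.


CO = HR * SV
CO = 96 * 43 / 1000
CO = 4.128 L/min


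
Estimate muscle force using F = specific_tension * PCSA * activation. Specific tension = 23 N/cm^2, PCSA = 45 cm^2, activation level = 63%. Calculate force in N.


F = sigma * PCSA * activation
F = 23 * 45 * 0.63
F = 652 N


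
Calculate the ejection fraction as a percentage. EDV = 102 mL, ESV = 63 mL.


SV = EDV - ESV = 102 - 63 = 39 mL
EF = SV/EDV * 100 = 39/102 * 100
EF = 38.24%


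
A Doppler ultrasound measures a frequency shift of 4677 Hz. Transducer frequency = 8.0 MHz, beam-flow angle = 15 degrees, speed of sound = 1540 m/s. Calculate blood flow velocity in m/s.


v = fd * c / (2 * f0 * cos(theta))
v = 4677 * 1540 / (2 * 8.0000e+06 * cos(15))
v = 0.466 m/s


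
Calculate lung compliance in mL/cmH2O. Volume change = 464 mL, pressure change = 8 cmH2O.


C = dV / dP
C = 464 / 8
C = 58 mL/cmH2O


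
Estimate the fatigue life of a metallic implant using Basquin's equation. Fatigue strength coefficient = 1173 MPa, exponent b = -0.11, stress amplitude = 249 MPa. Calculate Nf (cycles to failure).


sigma_a = sigma_f' * (2Nf)^b
2Nf = (sigma_a/sigma_f')^(1/b)
2Nf = (249/1173)^(1/-0.11)
2Nf = 1315463.4
Nf = 6.577e+05


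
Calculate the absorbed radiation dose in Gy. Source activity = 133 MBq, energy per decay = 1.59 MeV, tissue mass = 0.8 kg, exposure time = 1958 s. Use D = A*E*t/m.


A = 133 MBq = 1.3300e+08 Bq
E = 1.59 MeV = 2.54718e-13 J
D = A*E*t/m = 1.3300e+08*2.54718e-13*1958/0.8
D = 0.08292 Gy


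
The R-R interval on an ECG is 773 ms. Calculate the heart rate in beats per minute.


HR = 60 / RR_interval(s)
RR = 773 ms = 0.773 s
HR = 60 / 0.773 = 77.62 bpm


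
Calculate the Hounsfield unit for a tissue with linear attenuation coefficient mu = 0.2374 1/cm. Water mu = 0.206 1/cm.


HU = ((mu_tissue - mu_water) / mu_water) * 1000
HU = ((0.2374 - 0.206) / 0.206) * 1000
HU = 152.4


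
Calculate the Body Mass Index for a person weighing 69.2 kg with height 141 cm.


BMI = weight / height^2
height = 141 cm = 1.41 m
BMI = 69.2 / 1.41^2
BMI = 34.81 kg/m^2


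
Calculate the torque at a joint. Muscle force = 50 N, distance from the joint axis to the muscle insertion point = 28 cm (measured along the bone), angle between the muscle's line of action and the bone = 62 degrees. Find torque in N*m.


Torque = F * d * sin(theta)   (moment arm = d*sin(theta))
d = 28 cm = 0.28 m
Torque = 50 * 0.28 * sin(62)
Torque = 12.36 N*m


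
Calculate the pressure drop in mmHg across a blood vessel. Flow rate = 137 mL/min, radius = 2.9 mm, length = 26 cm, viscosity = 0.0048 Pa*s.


dP = 8*mu*L*Q / (pi*r^4)
Q = 137 mL/min = 2.28333e-06 m^3/s
dP = 102.596 Pa = 102.596 / 133.322 mmHg = 0.7695 mmHg


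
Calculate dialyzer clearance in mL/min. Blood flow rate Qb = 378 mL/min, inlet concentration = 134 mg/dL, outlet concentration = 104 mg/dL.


K = Qb * (Cb_in - Cb_out) / Cb_in
K = 378 * (134 - 104) / 134
K = 84.63 mL/min


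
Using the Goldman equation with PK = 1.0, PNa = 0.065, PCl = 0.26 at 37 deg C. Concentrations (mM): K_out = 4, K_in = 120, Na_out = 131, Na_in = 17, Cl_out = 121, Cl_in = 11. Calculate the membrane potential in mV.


Vm = (RT/F)*ln((PK*Ko + PNa*Nao + PCl*Cli)/(PK*Ki + PNa*Nai + PCl*Clo))
Numer = 15.375, Denom = 152.565
Vm = -61.33 mV


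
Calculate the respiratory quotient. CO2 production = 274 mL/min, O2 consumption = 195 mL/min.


RQ = VCO2 / VO2
RQ = 274 / 195
RQ = 1.405


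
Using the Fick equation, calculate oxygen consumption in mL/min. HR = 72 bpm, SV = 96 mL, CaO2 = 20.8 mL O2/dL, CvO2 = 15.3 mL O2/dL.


CO = HR*SV = 72*96/1000 = 6.912 L/min
a-v O2 diff = 20.8 - 15.3 = 5.5 mL/dL
VO2 = CO * (CaO2-CvO2) * 10 dL/L
VO2 = 6.912 * 5.5 * 10
VO2 = 380.2 mL/min


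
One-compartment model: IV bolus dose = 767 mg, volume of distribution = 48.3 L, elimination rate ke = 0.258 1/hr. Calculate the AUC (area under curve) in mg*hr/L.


C0 = Dose/Vd = 767/48.3 = 15.8799 mg/L
AUC = C0/ke = 15.8799/0.258
AUC = 61.55 mg*hr/L


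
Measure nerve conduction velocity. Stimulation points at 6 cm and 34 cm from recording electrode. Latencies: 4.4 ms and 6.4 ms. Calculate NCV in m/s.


Distance = (34 - 6) / 100 = 0.28 m
dt = (6.4 - 4.4) / 1000 = 0.002 s
NCV = dist / dt = 140 m/s


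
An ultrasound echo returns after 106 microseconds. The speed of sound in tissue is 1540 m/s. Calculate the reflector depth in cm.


depth = c * t / 2
t = 106 us = 1.0600e-04 s
depth = 1540 * 1.0600e-04 / 2
depth = 0.08162 m = 8.162 cm


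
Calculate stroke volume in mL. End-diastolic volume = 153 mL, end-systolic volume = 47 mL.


SV = EDV - ESV
SV = 153 - 47
SV = 106 mL


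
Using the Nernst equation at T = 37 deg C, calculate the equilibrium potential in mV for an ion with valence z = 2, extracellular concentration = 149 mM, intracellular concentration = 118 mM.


E = (RT/(zF)) * ln(C_out/C_in)
T = 37 + 273.15 = 310.15 K
E = (8.314 * 310.15 / (2 * 96485)) * ln(149/118)
E = 3.117 mV


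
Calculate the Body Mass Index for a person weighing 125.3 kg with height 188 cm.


BMI = weight / height^2
height = 188 cm = 1.88 m
BMI = 125.3 / 1.88^2
BMI = 35.45 kg/m^2


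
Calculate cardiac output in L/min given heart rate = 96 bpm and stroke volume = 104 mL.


CO = HR * SV
CO = 96 * 104 / 1000
CO = 9.984 L/min


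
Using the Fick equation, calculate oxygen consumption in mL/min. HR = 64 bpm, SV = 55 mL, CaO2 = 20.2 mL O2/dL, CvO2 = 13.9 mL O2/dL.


CO = HR*SV = 64*55/1000 = 3.52 L/min
a-v O2 diff = 20.2 - 13.9 = 6.3 mL/dL
VO2 = CO * (CaO2-CvO2) * 10 dL/L
VO2 = 3.52 * 6.3 * 10
VO2 = 221.8 mL/min


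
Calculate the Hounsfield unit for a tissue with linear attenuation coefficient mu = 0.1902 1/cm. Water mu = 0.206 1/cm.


HU = ((mu_tissue - mu_water) / mu_water) * 1000
HU = ((0.1902 - 0.206) / 0.206) * 1000
HU = -76.7


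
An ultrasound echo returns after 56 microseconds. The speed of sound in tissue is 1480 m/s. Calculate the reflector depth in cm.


depth = c * t / 2
t = 56 us = 5.6000e-05 s
depth = 1480 * 5.6000e-05 / 2
depth = 0.04144 m = 4.144 cm


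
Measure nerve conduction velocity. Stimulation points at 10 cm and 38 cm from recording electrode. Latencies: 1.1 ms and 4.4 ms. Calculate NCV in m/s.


Distance = (38 - 10) / 100 = 0.28 m
dt = (4.4 - 1.1) / 1000 = 0.0033 s
NCV = dist / dt = 84.85 m/s


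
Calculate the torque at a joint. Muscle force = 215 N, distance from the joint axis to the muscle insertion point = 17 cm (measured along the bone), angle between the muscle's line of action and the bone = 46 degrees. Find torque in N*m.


Torque = F * d * sin(theta)   (moment arm = d*sin(theta))
d = 17 cm = 0.17 m
Torque = 215 * 0.17 * sin(46)
Torque = 26.29 N*m


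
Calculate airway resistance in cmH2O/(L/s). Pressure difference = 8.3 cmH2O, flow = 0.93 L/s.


R = dP / flow
R = 8.3 / 0.93
R = 8.925 cmH2O/(L/s)


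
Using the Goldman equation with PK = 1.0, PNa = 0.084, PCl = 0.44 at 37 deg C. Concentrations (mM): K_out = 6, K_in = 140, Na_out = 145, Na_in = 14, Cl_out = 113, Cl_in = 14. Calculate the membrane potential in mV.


Vm = (RT/F)*ln((PK*Ko + PNa*Nao + PCl*Cli)/(PK*Ki + PNa*Nai + PCl*Clo))
Numer = 24.34, Denom = 190.896
Vm = -55.04 mV


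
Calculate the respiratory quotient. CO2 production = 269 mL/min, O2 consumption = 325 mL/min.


RQ = VCO2 / VO2
RQ = 269 / 325
RQ = 0.8277


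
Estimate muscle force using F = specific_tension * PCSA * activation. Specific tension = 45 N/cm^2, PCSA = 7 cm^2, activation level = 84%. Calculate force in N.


F = sigma * PCSA * activation
F = 45 * 7 * 0.84
F = 264.6 N


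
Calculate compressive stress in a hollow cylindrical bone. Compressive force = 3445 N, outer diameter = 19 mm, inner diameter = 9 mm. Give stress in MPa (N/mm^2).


A = pi*(r_o^2 - r_i^2)
r_o = 9.5 mm, r_i = 4.5 mm
A = 219.911 mm^2
sigma = F/A = 3445 / 219.911
sigma = 15.67 MPa


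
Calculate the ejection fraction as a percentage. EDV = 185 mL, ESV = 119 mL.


SV = EDV - ESV = 185 - 119 = 66 mL
EF = SV/EDV * 100 = 66/185 * 100
EF = 35.68%


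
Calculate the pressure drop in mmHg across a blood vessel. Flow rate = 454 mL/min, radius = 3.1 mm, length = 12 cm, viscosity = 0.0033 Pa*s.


dP = 8*mu*L*Q / (pi*r^4)
Q = 454 mL/min = 7.56667e-06 m^3/s
dP = 82.6215 Pa = 82.6215 / 133.322 mmHg = 0.6197 mmHg


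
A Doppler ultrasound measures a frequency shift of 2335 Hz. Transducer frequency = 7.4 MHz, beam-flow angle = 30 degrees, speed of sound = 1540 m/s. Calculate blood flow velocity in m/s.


v = fd * c / (2 * f0 * cos(theta))
v = 2335 * 1540 / (2 * 7.4000e+06 * cos(30))
v = 0.2806 m/s


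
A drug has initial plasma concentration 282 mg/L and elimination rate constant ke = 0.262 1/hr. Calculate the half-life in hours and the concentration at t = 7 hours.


t_half = ln(2) / ke = 0.693147 / 0.262 = 2.646 hr
C(t) = C0 * exp(-ke*t) = 282 * exp(-0.262*7)
C(7) = 45.06 mg/L


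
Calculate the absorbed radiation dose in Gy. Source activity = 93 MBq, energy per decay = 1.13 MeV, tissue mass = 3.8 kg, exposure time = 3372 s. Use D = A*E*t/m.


A = 93 MBq = 9.3000e+07 Bq
E = 1.13 MeV = 1.81026e-13 J
D = A*E*t/m = 9.3000e+07*1.81026e-13*3372/3.8
D = 0.01494 Gy


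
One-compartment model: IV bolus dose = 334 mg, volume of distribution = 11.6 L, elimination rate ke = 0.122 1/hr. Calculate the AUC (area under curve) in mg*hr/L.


C0 = Dose/Vd = 334/11.6 = 28.7931 mg/L
AUC = C0/ke = 28.7931/0.122
AUC = 236 mg*hr/L


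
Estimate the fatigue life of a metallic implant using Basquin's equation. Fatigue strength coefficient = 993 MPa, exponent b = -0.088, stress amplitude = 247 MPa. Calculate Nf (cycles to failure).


sigma_a = sigma_f' * (2Nf)^b
2Nf = (sigma_a/sigma_f')^(1/b)
2Nf = (247/993)^(1/-0.088)
2Nf = 7353656.8
Nf = 3.6768e+06


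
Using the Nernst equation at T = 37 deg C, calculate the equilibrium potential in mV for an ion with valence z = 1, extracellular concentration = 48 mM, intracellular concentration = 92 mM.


E = (RT/(zF)) * ln(C_out/C_in)
T = 37 + 273.15 = 310.15 K
E = (8.314 * 310.15 / (1 * 96485)) * ln(48/92)
E = -17.39 mV


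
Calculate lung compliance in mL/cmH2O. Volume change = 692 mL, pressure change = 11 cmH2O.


C = dV / dP
C = 692 / 11
C = 62.91 mL/cmH2O


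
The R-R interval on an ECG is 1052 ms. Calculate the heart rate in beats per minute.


HR = 60 / RR_interval(s)
RR = 1052 ms = 1.052 s
HR = 60 / 1.052 = 57.03 bpm


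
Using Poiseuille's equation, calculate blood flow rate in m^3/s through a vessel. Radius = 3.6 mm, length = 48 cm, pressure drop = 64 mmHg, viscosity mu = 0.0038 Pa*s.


Q = pi*r^4*dP / (8*mu*L)
r = 0.0036 m, L = 0.48 m
dP = 64 mmHg = 8532.608 Pa
Q = 3.0855e-04 m^3/s


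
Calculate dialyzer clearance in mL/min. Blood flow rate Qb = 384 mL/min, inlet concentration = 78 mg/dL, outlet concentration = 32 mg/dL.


K = Qb * (Cb_in - Cb_out) / Cb_in
K = 384 * (78 - 32) / 78
K = 226.5 mL/min


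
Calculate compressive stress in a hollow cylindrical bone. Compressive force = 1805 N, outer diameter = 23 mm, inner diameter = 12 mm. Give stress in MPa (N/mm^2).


A = pi*(r_o^2 - r_i^2)
r_o = 11.5 mm, r_i = 6 mm
A = 302.378 mm^2
sigma = F/A = 1805 / 302.378
sigma = 5.969 MPa


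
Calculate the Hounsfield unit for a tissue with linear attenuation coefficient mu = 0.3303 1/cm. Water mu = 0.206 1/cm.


HU = ((mu_tissue - mu_water) / mu_water) * 1000
HU = ((0.3303 - 0.206) / 0.206) * 1000
HU = 603.4
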